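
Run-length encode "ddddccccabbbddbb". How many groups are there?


Input: ddddccccabbbddbb
Scanning for consecutive runs:
  Group 1: 'd' x 4 (positions 0-3)
  Group 2: 'c' x 4 (positions 4-7)
  Group 3: 'a' x 1 (positions 8-8)
  Group 4: 'b' x 3 (positions 9-11)
  Group 5: 'd' x 2 (positions 12-13)
  Group 6: 'b' x 2 (positions 14-15)
Total groups: 6

6


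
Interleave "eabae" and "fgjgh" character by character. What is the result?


Interleaving "eabae" and "fgjgh":
  Position 0: 'e' from first, 'f' from second => "ef"
  Position 1: 'a' from first, 'g' from second => "ag"
  Position 2: 'b' from first, 'j' from second => "bj"
  Position 3: 'a' from first, 'g' from second => "ag"
  Position 4: 'e' from first, 'h' from second => "eh"
Result: efagbjageh

efagbjageh


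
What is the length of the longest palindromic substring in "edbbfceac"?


Input: "edbbfceac"
Checking substrings for palindromes:
  [2:4] "bb" (len 2) => palindrome
Longest palindromic substring: "bb" with length 2

2


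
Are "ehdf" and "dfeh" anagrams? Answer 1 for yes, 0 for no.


Strings: "ehdf", "dfeh"
Sorted first:  defh
Sorted second: defh
Sorted forms match => anagrams

1


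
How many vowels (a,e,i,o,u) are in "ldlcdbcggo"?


Input: ldlcdbcggo
Checking each character:
  'l' at position 0: consonant
  'd' at position 1: consonant
  'l' at position 2: consonant
  'c' at position 3: consonant
  'd' at position 4: consonant
  'b' at position 5: consonant
  'c' at position 6: consonant
  'g' at position 7: consonant
  'g' at position 8: consonant
  'o' at position 9: vowel (running total: 1)
Total vowels: 1

1


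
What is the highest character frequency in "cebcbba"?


Input: cebcbba
Character counts:
  'a': 1
  'b': 3
  'c': 2
  'e': 1
Maximum frequency: 3

3


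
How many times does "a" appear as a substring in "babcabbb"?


Searching for "a" in "babcabbb"
Scanning each position:
  Position 0: "b" => no
  Position 1: "a" => MATCH
  Position 2: "b" => no
  Position 3: "c" => no
  Position 4: "a" => MATCH
  Position 5: "b" => no
  Position 6: "b" => no
  Position 7: "b" => no
Total occurrences: 2

2


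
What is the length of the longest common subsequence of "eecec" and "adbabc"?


LCS of "eecec" and "adbabc"
DP table:
           a    d    b    a    b    c
      0    0    0    0    0    0    0
  e   0    0    0    0    0    0    0
  e   0    0    0    0    0    0    0
  c   0    0    0    0    0    0    1
  e   0    0    0    0    0    0    1
  c   0    0    0    0    0    0    1
LCS length = dp[5][6] = 1

1


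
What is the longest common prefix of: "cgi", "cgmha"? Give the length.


Words: cgi, cgmha
  Position 0: all 'c' => match
  Position 1: all 'g' => match
  Position 2: ('i', 'm') => mismatch, stop
LCP = "cg" (length 2)

2


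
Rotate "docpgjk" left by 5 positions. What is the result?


Input: "docpgjk", rotate left by 5
First 5 characters: "docpg"
Remaining characters: "jk"
Concatenate remaining + first: "jk" + "docpg" = "jkdocpg"

jkdocpg


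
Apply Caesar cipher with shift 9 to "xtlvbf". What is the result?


Caesar cipher: shift "xtlvbf" by 9
  'x' (pos 23) + 9 = pos 6 = 'g'
  't' (pos 19) + 9 = pos 2 = 'c'
  'l' (pos 11) + 9 = pos 20 = 'u'
  'v' (pos 21) + 9 = pos 4 = 'e'
  'b' (pos 1) + 9 = pos 10 = 'k'
  'f' (pos 5) + 9 = pos 14 = 'o'
Result: gcueko

gcueko


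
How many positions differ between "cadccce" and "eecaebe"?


Comparing "cadccce" and "eecaebe" position by position:
  Position 0: 'c' vs 'e' => DIFFER
  Position 1: 'a' vs 'e' => DIFFER
  Position 2: 'd' vs 'c' => DIFFER
  Position 3: 'c' vs 'a' => DIFFER
  Position 4: 'c' vs 'e' => DIFFER
  Position 5: 'c' vs 'b' => DIFFER
  Position 6: 'e' vs 'e' => same
Positions that differ: 6

6


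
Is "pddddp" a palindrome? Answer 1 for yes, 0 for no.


Input: pddddp
Reversed: pddddp
  Compare pos 0 ('p') with pos 5 ('p'): match
  Compare pos 1 ('d') with pos 4 ('d'): match
  Compare pos 2 ('d') with pos 3 ('d'): match
Result: palindrome

1


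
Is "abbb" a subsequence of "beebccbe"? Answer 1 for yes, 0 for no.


Check if "abbb" is a subsequence of "beebccbe"
Greedy scan:
  Position 0 ('b'): no match needed
  Position 1 ('e'): no match needed
  Position 2 ('e'): no match needed
  Position 3 ('b'): no match needed
  Position 4 ('c'): no match needed
  Position 5 ('c'): no match needed
  Position 6 ('b'): no match needed
  Position 7 ('e'): no match needed
Only matched 0/4 characters => not a subsequence

0


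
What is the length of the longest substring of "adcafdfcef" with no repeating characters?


Input: "adcafdfcef"
Sliding window (track last position of each char):
  Position 0 ('a'): window [0,0] length 1 -- new best
  Position 1 ('d'): window [0,1] length 2 -- new best
  Position 2 ('c'): window [0,2] length 3 -- new best
  Position 3 ('a'): repeat (last at 0), move window start to 1
  Position 3 ('a'): window [1,3] length 3
  Position 4 ('f'): window [1,4] length 4 -- new best
  Position 5 ('d'): repeat (last at 1), move window start to 2
  Position 5 ('d'): window [2,5] length 4
  Position 6 ('f'): repeat (last at 4), move window start to 5
  Position 6 ('f'): window [5,6] length 2
  Position 7 ('c'): window [5,7] length 3
  Position 8 ('e'): window [5,8] length 4
  Position 9 ('f'): repeat (last at 6), move window start to 7
  Position 9 ('f'): window [7,9] length 3
Longest substring with no repeats: "dcaf" with length 4

4


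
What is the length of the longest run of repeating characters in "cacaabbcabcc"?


Input: "cacaabbcabcc"
Scanning for longest run:
  Position 1 ('a'): new char, reset run to 1
  Position 2 ('c'): new char, reset run to 1
  Position 3 ('a'): new char, reset run to 1
  Position 4 ('a'): continues run of 'a', length=2
  Position 5 ('b'): new char, reset run to 1
  Position 6 ('b'): continues run of 'b', length=2
  Position 7 ('c'): new char, reset run to 1
  Position 8 ('a'): new char, reset run to 1
  Position 9 ('b'): new char, reset run to 1
  Position 10 ('c'): new char, reset run to 1
  Position 11 ('c'): continues run of 'c', length=2
Longest run: 'a' with length 2

2


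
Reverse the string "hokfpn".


Input: hokfpn
Reading characters right to left:
  Position 5: 'n'
  Position 4: 'p'
  Position 3: 'f'
  Position 2: 'k'
  Position 1: 'o'
  Position 0: 'h'
Reversed: npfkoh

npfkoh


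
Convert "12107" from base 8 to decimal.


Input: "12107" in base 8
Positional expansion:
  Digit '1' (value 1) x 8^4 = 4096
  Digit '2' (value 2) x 8^3 = 1024
  Digit '1' (value 1) x 8^2 = 64
  Digit '0' (value 0) x 8^1 = 0
  Digit '7' (value 7) x 8^0 = 7
Sum = 5191

5191


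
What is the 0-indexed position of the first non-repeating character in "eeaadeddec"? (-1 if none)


Input: eeaadeddec
Character frequencies:
  'a': 2
  'c': 1
  'd': 3
  'e': 4
Scanning left to right for freq == 1:
  Position 0 ('e'): freq=4, skip
  Position 1 ('e'): freq=4, skip
  Position 2 ('a'): freq=2, skip
  Position 3 ('a'): freq=2, skip
  Position 4 ('d'): freq=3, skip
  Position 5 ('e'): freq=4, skip
  Position 6 ('d'): freq=3, skip
  Position 7 ('d'): freq=3, skip
  Position 8 ('e'): freq=4, skip
  Position 9 ('c'): unique! => answer = 9

9


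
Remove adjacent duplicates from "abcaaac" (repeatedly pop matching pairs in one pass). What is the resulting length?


Input: abcaaac
Stack-based adjacent duplicate removal:
  Read 'a': push. Stack: a
  Read 'b': push. Stack: ab
  Read 'c': push. Stack: abc
  Read 'a': push. Stack: abca
  Read 'a': matches stack top 'a' => pop. Stack: abc
  Read 'a': push. Stack: abca
  Read 'c': push. Stack: abcac
Final stack: "abcac" (length 5)

5


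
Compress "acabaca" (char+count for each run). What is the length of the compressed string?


Input: acabaca
Runs:
  'a' x 1 => "a1"
  'c' x 1 => "c1"
  'a' x 1 => "a1"
  'b' x 1 => "b1"
  'a' x 1 => "a1"
  'c' x 1 => "c1"
  'a' x 1 => "a1"
Compressed: "a1c1a1b1a1c1a1"
Compressed length: 14

14


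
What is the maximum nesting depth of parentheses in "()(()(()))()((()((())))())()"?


Input: "()(()(()))()((()((())))())()"
Tracking depth:
  Position 0 '(': depth becomes 1
  Position 1 ')': depth becomes 0
  Position 2 '(': depth becomes 1
  Position 3 '(': depth becomes 2
  Position 4 ')': depth becomes 1
  Position 5 '(': depth becomes 2
  Position 6 '(': depth becomes 3
  Position 7 ')': depth becomes 2
  Position 8 ')': depth becomes 1
  Position 9 ')': depth becomes 0
  Position 10 '(': depth becomes 1
  Position 11 ')': depth becomes 0
  Position 12 '(': depth becomes 1
  Position 13 '(': depth becomes 2
  Position 14 '(': depth becomes 3
  Position 15 ')': depth becomes 2
  Position 16 '(': depth becomes 3
  Position 17 '(': depth becomes 4
  Position 18 '(': depth becomes 5
  Position 19 ')': depth becomes 4
  Position 20 ')': depth becomes 3
  Position 21 ')': depth becomes 2
  Position 22 ')': depth becomes 1
  Position 23 '(': depth becomes 2
  Position 24 ')': depth becomes 1
  Position 25 ')': depth becomes 0
  Position 26 '(': depth becomes 1
  Position 27 ')': depth becomes 0
Maximum depth reached: 5

5


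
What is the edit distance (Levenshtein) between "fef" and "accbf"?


Computing edit distance: "fef" -> "accbf"
DP table:
           a    c    c    b    f
      0    1    2    3    4    5
  f   1    1    2    3    4    4
  e   2    2    2    3    4    5
  f   3    3    3    3    4    4
Edit distance = dp[3][5] = 4

4


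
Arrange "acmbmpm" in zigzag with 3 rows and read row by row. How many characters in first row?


Zigzag "acmbmpm" into 3 rows:
Placing characters:
  'a' => row 0
  'c' => row 1
  'm' => row 2
  'b' => row 1
  'm' => row 0
  'p' => row 1
  'm' => row 2
Rows:
  Row 0: "am"
  Row 1: "cbp"
  Row 2: "mm"
First row length: 2

2


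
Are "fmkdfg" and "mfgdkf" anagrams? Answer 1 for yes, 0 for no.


Strings: "fmkdfg", "mfgdkf"
Sorted first:  dffgkm
Sorted second: dffgkm
Sorted forms match => anagrams

1


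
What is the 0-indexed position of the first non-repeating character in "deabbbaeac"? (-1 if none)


Input: deabbbaeac
Character frequencies:
  'a': 3
  'b': 3
  'c': 1
  'd': 1
  'e': 2
Scanning left to right for freq == 1:
  Position 0 ('d'): unique! => answer = 0

0


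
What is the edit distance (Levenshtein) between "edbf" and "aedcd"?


Computing edit distance: "edbf" -> "aedcd"
DP table:
           a    e    d    c    d
      0    1    2    3    4    5
  e   1    1    1    2    3    4
  d   2    2    2    1    2    3
  b   3    3    3    2    2    3
  f   4    4    4    3    3    3
Edit distance = dp[4][5] = 3

3


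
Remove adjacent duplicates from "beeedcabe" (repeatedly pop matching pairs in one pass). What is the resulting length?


Input: beeedcabe
Stack-based adjacent duplicate removal:
  Read 'b': push. Stack: b
  Read 'e': push. Stack: be
  Read 'e': matches stack top 'e' => pop. Stack: b
  Read 'e': push. Stack: be
  Read 'd': push. Stack: bed
  Read 'c': push. Stack: bedc
  Read 'a': push. Stack: bedca
  Read 'b': push. Stack: bedcab
  Read 'e': push. Stack: bedcabe
Final stack: "bedcabe" (length 7)

7


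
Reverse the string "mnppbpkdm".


Input: mnppbpkdm
Reading characters right to left:
  Position 8: 'm'
  Position 7: 'd'
  Position 6: 'k'
  Position 5: 'p'
  Position 4: 'b'
  Position 3: 'p'
  Position 2: 'p'
  Position 1: 'n'
  Position 0: 'm'
Reversed: mdkpbppnm

mdkpbppnm


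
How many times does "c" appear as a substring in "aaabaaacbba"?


Searching for "c" in "aaabaaacbba"
Scanning each position:
  Position 0: "a" => no
  Position 1: "a" => no
  Position 2: "a" => no
  Position 3: "b" => no
  Position 4: "a" => no
  Position 5: "a" => no
  Position 6: "a" => no
  Position 7: "c" => MATCH
  Position 8: "b" => no
  Position 9: "b" => no
  Position 10: "a" => no
Total occurrences: 1

1


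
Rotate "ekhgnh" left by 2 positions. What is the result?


Input: "ekhgnh", rotate left by 2
First 2 characters: "ek"
Remaining characters: "hgnh"
Concatenate remaining + first: "hgnh" + "ek" = "hgnhek"

hgnhek


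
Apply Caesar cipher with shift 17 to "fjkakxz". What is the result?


Caesar cipher: shift "fjkakxz" by 17
  'f' (pos 5) + 17 = pos 22 = 'w'
  'j' (pos 9) + 17 = pos 0 = 'a'
  'k' (pos 10) + 17 = pos 1 = 'b'
  'a' (pos 0) + 17 = pos 17 = 'r'
  'k' (pos 10) + 17 = pos 1 = 'b'
  'x' (pos 23) + 17 = pos 14 = 'o'
  'z' (pos 25) + 17 = pos 16 = 'q'
Result: wabrboq

wabrboq


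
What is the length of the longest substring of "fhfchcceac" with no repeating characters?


Input: "fhfchcceac"
Sliding window (track last position of each char):
  Position 0 ('f'): window [0,0] length 1 -- new best
  Position 1 ('h'): window [0,1] length 2 -- new best
  Position 2 ('f'): repeat (last at 0), move window start to 1
  Position 2 ('f'): window [1,2] length 2
  Position 3 ('c'): window [1,3] length 3 -- new best
  Position 4 ('h'): repeat (last at 1), move window start to 2
  Position 4 ('h'): window [2,4] length 3
  Position 5 ('c'): repeat (last at 3), move window start to 4
  Position 5 ('c'): window [4,5] length 2
  Position 6 ('c'): repeat (last at 5), move window start to 6
  Position 6 ('c'): window [6,6] length 1
  Position 7 ('e'): window [6,7] length 2
  Position 8 ('a'): window [6,8] length 3
  Position 9 ('c'): repeat (last at 6), move window start to 7
  Position 9 ('c'): window [7,9] length 3
Longest substring with no repeats: "hfc" with length 3

3


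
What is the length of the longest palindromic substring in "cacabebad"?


Input: "cacabebad"
Checking substrings for palindromes:
  [3:8] "abeba" (len 5) => palindrome
  [0:3] "cac" (len 3) => palindrome
  [1:4] "aca" (len 3) => palindrome
  [4:7] "beb" (len 3) => palindrome
Longest palindromic substring: "abeba" with length 5

5


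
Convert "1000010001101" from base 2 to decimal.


Input: "1000010001101" in base 2
Positional expansion:
  Digit '1' (value 1) x 2^12 = 4096
  Digit '0' (value 0) x 2^11 = 0
  Digit '0' (value 0) x 2^10 = 0
  Digit '0' (value 0) x 2^9 = 0
  Digit '0' (value 0) x 2^8 = 0
  Digit '1' (value 1) x 2^7 = 128
  Digit '0' (value 0) x 2^6 = 0
  Digit '0' (value 0) x 2^5 = 0
  Digit '0' (value 0) x 2^4 = 0
  Digit '1' (value 1) x 2^3 = 8
  Digit '1' (value 1) x 2^2 = 4
  Digit '0' (value 0) x 2^1 = 0
  Digit '1' (value 1) x 2^0 = 1
Sum = 4237

4237


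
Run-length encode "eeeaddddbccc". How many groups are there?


Input: eeeaddddbccc
Scanning for consecutive runs:
  Group 1: 'e' x 3 (positions 0-2)
  Group 2: 'a' x 1 (positions 3-3)
  Group 3: 'd' x 4 (positions 4-7)
  Group 4: 'b' x 1 (positions 8-8)
  Group 5: 'c' x 3 (positions 9-11)
Total groups: 5

5


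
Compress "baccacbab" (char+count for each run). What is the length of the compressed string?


Input: baccacbab
Runs:
  'b' x 1 => "b1"
  'a' x 1 => "a1"
  'c' x 2 => "c2"
  'a' x 1 => "a1"
  'c' x 1 => "c1"
  'b' x 1 => "b1"
  'a' x 1 => "a1"
  'b' x 1 => "b1"
Compressed: "b1a1c2a1c1b1a1b1"
Compressed length: 16

16


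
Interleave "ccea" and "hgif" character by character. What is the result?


Interleaving "ccea" and "hgif":
  Position 0: 'c' from first, 'h' from second => "ch"
  Position 1: 'c' from first, 'g' from second => "cg"
  Position 2: 'e' from first, 'i' from second => "ei"
  Position 3: 'a' from first, 'f' from second => "af"
Result: chcgeiaf

chcgeiaf


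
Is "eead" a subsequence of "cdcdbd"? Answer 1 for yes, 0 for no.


Check if "eead" is a subsequence of "cdcdbd"
Greedy scan:
  Position 0 ('c'): no match needed
  Position 1 ('d'): no match needed
  Position 2 ('c'): no match needed
  Position 3 ('d'): no match needed
  Position 4 ('b'): no match needed
  Position 5 ('d'): no match needed
Only matched 0/4 characters => not a subsequence

0


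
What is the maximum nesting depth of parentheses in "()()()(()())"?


Input: "()()()(()())"
Tracking depth:
  Position 0 '(': depth becomes 1
  Position 1 ')': depth becomes 0
  Position 2 '(': depth becomes 1
  Position 3 ')': depth becomes 0
  Position 4 '(': depth becomes 1
  Position 5 ')': depth becomes 0
  Position 6 '(': depth becomes 1
  Position 7 '(': depth becomes 2
  Position 8 ')': depth becomes 1
  Position 9 '(': depth becomes 2
  Position 10 ')': depth becomes 1
  Position 11 ')': depth becomes 0
Maximum depth reached: 2

2


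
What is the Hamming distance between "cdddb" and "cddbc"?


Comparing "cdddb" and "cddbc" position by position:
  Position 0: 'c' vs 'c' => same
  Position 1: 'd' vs 'd' => same
  Position 2: 'd' vs 'd' => same
  Position 3: 'd' vs 'b' => differ
  Position 4: 'b' vs 'c' => differ
Total differences (Hamming distance): 2

2


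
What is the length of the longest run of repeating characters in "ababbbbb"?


Input: "ababbbbb"
Scanning for longest run:
  Position 1 ('b'): new char, reset run to 1
  Position 2 ('a'): new char, reset run to 1
  Position 3 ('b'): new char, reset run to 1
  Position 4 ('b'): continues run of 'b', length=2
  Position 5 ('b'): continues run of 'b', length=3
  Position 6 ('b'): continues run of 'b', length=4
  Position 7 ('b'): continues run of 'b', length=5
Longest run: 'b' with length 5

5


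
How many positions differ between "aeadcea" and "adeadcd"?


Comparing "aeadcea" and "adeadcd" position by position:
  Position 0: 'a' vs 'a' => same
  Position 1: 'e' vs 'd' => DIFFER
  Position 2: 'a' vs 'e' => DIFFER
  Position 3: 'd' vs 'a' => DIFFER
  Position 4: 'c' vs 'd' => DIFFER
  Position 5: 'e' vs 'c' => DIFFER
  Position 6: 'a' vs 'd' => DIFFER
Positions that differ: 6

6


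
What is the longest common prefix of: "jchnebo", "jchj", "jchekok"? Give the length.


Words: jchnebo, jchj, jchekok
  Position 0: all 'j' => match
  Position 1: all 'c' => match
  Position 2: all 'h' => match
  Position 3: ('n', 'j', 'e') => mismatch, stop
LCP = "jch" (length 3)

3


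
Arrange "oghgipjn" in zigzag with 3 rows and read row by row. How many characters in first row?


Zigzag "oghgipjn" into 3 rows:
Placing characters:
  'o' => row 0
  'g' => row 1
  'h' => row 2
  'g' => row 1
  'i' => row 0
  'p' => row 1
  'j' => row 2
  'n' => row 1
Rows:
  Row 0: "oi"
  Row 1: "ggpn"
  Row 2: "hj"
First row length: 2

2


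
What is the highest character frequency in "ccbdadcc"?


Input: ccbdadcc
Character counts:
  'a': 1
  'b': 1
  'c': 4
  'd': 2
Maximum frequency: 4

4


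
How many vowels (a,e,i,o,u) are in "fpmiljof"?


Input: fpmiljof
Checking each character:
  'f' at position 0: consonant
  'p' at position 1: consonant
  'm' at position 2: consonant
  'i' at position 3: vowel (running total: 1)
  'l' at position 4: consonant
  'j' at position 5: consonant
  'o' at position 6: vowel (running total: 2)
  'f' at position 7: consonant
Total vowels: 2

2


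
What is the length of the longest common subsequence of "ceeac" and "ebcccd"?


LCS of "ceeac" and "ebcccd"
DP table:
           e    b    c    c    c    d
      0    0    0    0    0    0    0
  c   0    0    0    1    1    1    1
  e   0    1    1    1    1    1    1
  e   0    1    1    1    1    1    1
  a   0    1    1    1    1    1    1
  c   0    1    1    2    2    2    2
LCS length = dp[5][6] = 2

2


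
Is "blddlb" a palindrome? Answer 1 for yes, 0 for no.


Input: blddlb
Reversed: blddlb
  Compare pos 0 ('b') with pos 5 ('b'): match
  Compare pos 1 ('l') with pos 4 ('l'): match
  Compare pos 2 ('d') with pos 3 ('d'): match
Result: palindrome

1


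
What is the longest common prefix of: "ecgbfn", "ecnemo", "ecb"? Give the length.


Words: ecgbfn, ecnemo, ecb
  Position 0: all 'e' => match
  Position 1: all 'c' => match
  Position 2: ('g', 'n', 'b') => mismatch, stop
LCP = "ec" (length 2)

2


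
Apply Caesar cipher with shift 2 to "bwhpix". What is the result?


Caesar cipher: shift "bwhpix" by 2
  'b' (pos 1) + 2 = pos 3 = 'd'
  'w' (pos 22) + 2 = pos 24 = 'y'
  'h' (pos 7) + 2 = pos 9 = 'j'
  'p' (pos 15) + 2 = pos 17 = 'r'
  'i' (pos 8) + 2 = pos 10 = 'k'
  'x' (pos 23) + 2 = pos 25 = 'z'
Result: dyjrkz

dyjrkz


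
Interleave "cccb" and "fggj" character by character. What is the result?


Interleaving "cccb" and "fggj":
  Position 0: 'c' from first, 'f' from second => "cf"
  Position 1: 'c' from first, 'g' from second => "cg"
  Position 2: 'c' from first, 'g' from second => "cg"
  Position 3: 'b' from first, 'j' from second => "bj"
Result: cfcgcgbj

cfcgcgbj


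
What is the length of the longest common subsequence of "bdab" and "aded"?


LCS of "bdab" and "aded"
DP table:
           a    d    e    d
      0    0    0    0    0
  b   0    0    0    0    0
  d   0    0    1    1    1
  a   0    1    1    1    1
  b   0    1    1    1    1
LCS length = dp[4][4] = 1

1


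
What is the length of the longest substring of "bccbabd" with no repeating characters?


Input: "bccbabd"
Sliding window (track last position of each char):
  Position 0 ('b'): window [0,0] length 1 -- new best
  Position 1 ('c'): window [0,1] length 2 -- new best
  Position 2 ('c'): repeat (last at 1), move window start to 2
  Position 2 ('c'): window [2,2] length 1
  Position 3 ('b'): window [2,3] length 2
  Position 4 ('a'): window [2,4] length 3 -- new best
  Position 5 ('b'): repeat (last at 3), move window start to 4
  Position 5 ('b'): window [4,5] length 2
  Position 6 ('d'): window [4,6] length 3
Longest substring with no repeats: "cba" with length 3

3


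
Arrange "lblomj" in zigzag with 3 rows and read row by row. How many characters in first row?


Zigzag "lblomj" into 3 rows:
Placing characters:
  'l' => row 0
  'b' => row 1
  'l' => row 2
  'o' => row 1
  'm' => row 0
  'j' => row 1
Rows:
  Row 0: "lm"
  Row 1: "boj"
  Row 2: "l"
First row length: 2

2


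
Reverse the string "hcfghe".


Input: hcfghe
Reading characters right to left:
  Position 5: 'e'
  Position 4: 'h'
  Position 3: 'g'
  Position 2: 'f'
  Position 1: 'c'
  Position 0: 'h'
Reversed: ehgfch

ehgfch


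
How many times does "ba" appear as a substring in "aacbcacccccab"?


Searching for "ba" in "aacbcacccccab"
Scanning each position:
  Position 0: "aa" => no
  Position 1: "ac" => no
  Position 2: "cb" => no
  Position 3: "bc" => no
  Position 4: "ca" => no
  Position 5: "ac" => no
  Position 6: "cc" => no
  Position 7: "cc" => no
  Position 8: "cc" => no
  Position 9: "cc" => no
  Position 10: "ca" => no
  Position 11: "ab" => no
Total occurrences: 0

0


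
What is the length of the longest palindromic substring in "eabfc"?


Input: "eabfc"
Checking substrings for palindromes:
  No multi-char palindromic substrings found
Longest palindromic substring: "e" with length 1

1


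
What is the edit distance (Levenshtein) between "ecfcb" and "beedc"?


Computing edit distance: "ecfcb" -> "beedc"
DP table:
           b    e    e    d    c
      0    1    2    3    4    5
  e   1    1    1    2    3    4
  c   2    2    2    2    3    3
  f   3    3    3    3    3    4
  c   4    4    4    4    4    3
  b   5    4    5    5    5    4
Edit distance = dp[5][5] = 4

4


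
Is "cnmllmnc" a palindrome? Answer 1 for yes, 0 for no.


Input: cnmllmnc
Reversed: cnmllmnc
  Compare pos 0 ('c') with pos 7 ('c'): match
  Compare pos 1 ('n') with pos 6 ('n'): match
  Compare pos 2 ('m') with pos 5 ('m'): match
  Compare pos 3 ('l') with pos 4 ('l'): match
Result: palindrome

1


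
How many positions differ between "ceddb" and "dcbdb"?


Comparing "ceddb" and "dcbdb" position by position:
  Position 0: 'c' vs 'd' => DIFFER
  Position 1: 'e' vs 'c' => DIFFER
  Position 2: 'd' vs 'b' => DIFFER
  Position 3: 'd' vs 'd' => same
  Position 4: 'b' vs 'b' => same
Positions that differ: 3

3


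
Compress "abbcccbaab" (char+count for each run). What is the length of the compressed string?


Input: abbcccbaab
Runs:
  'a' x 1 => "a1"
  'b' x 2 => "b2"
  'c' x 3 => "c3"
  'b' x 1 => "b1"
  'a' x 2 => "a2"
  'b' x 1 => "b1"
Compressed: "a1b2c3b1a2b1"
Compressed length: 12

12


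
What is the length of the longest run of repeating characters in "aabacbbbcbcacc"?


Input: "aabacbbbcbcacc"
Scanning for longest run:
  Position 1 ('a'): continues run of 'a', length=2
  Position 2 ('b'): new char, reset run to 1
  Position 3 ('a'): new char, reset run to 1
  Position 4 ('c'): new char, reset run to 1
  Position 5 ('b'): new char, reset run to 1
  Position 6 ('b'): continues run of 'b', length=2
  Position 7 ('b'): continues run of 'b', length=3
  Position 8 ('c'): new char, reset run to 1
  Position 9 ('b'): new char, reset run to 1
  Position 10 ('c'): new char, reset run to 1
  Position 11 ('a'): new char, reset run to 1
  Position 12 ('c'): new char, reset run to 1
  Position 13 ('c'): continues run of 'c', length=2
Longest run: 'b' with length 3

3


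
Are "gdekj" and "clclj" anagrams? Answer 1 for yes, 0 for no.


Strings: "gdekj", "clclj"
Sorted first:  degjk
Sorted second: ccjll
Differ at position 0: 'd' vs 'c' => not anagrams

0


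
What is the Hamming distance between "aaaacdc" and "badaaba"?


Comparing "aaaacdc" and "badaaba" position by position:
  Position 0: 'a' vs 'b' => differ
  Position 1: 'a' vs 'a' => same
  Position 2: 'a' vs 'd' => differ
  Position 3: 'a' vs 'a' => same
  Position 4: 'c' vs 'a' => differ
  Position 5: 'd' vs 'b' => differ
  Position 6: 'c' vs 'a' => differ
Total differences (Hamming distance): 5

5


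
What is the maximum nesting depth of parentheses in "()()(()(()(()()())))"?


Input: "()()(()(()(()()())))"
Tracking depth:
  Position 0 '(': depth becomes 1
  Position 1 ')': depth becomes 0
  Position 2 '(': depth becomes 1
  Position 3 ')': depth becomes 0
  Position 4 '(': depth becomes 1
  Position 5 '(': depth becomes 2
  Position 6 ')': depth becomes 1
  Position 7 '(': depth becomes 2
  Position 8 '(': depth becomes 3
  Position 9 ')': depth becomes 2
  Position 10 '(': depth becomes 3
  Position 11 '(': depth becomes 4
  Position 12 ')': depth becomes 3
  Position 13 '(': depth becomes 4
  Position 14 ')': depth becomes 3
  Position 15 '(': depth becomes 4
  Position 16 ')': depth becomes 3
  Position 17 ')': depth becomes 2
  Position 18 ')': depth becomes 1
  Position 19 ')': depth becomes 0
Maximum depth reached: 4

4


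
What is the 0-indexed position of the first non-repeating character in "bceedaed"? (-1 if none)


Input: bceedaed
Character frequencies:
  'a': 1
  'b': 1
  'c': 1
  'd': 2
  'e': 3
Scanning left to right for freq == 1:
  Position 0 ('b'): unique! => answer = 0

0


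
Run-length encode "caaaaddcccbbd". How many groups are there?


Input: caaaaddcccbbd
Scanning for consecutive runs:
  Group 1: 'c' x 1 (positions 0-0)
  Group 2: 'a' x 4 (positions 1-4)
  Group 3: 'd' x 2 (positions 5-6)
  Group 4: 'c' x 3 (positions 7-9)
  Group 5: 'b' x 2 (positions 10-11)
  Group 6: 'd' x 1 (positions 12-12)
Total groups: 6

6


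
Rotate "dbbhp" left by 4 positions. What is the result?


Input: "dbbhp", rotate left by 4
First 4 characters: "dbbh"
Remaining characters: "p"
Concatenate remaining + first: "p" + "dbbh" = "pdbbh"

pdbbh


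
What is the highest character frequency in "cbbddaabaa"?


Input: cbbddaabaa
Character counts:
  'a': 4
  'b': 3
  'c': 1
  'd': 2
Maximum frequency: 4

4


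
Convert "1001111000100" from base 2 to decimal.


Input: "1001111000100" in base 2
Positional expansion:
  Digit '1' (value 1) x 2^12 = 4096
  Digit '0' (value 0) x 2^11 = 0
  Digit '0' (value 0) x 2^10 = 0
  Digit '1' (value 1) x 2^9 = 512
  Digit '1' (value 1) x 2^8 = 256
  Digit '1' (value 1) x 2^7 = 128
  Digit '1' (value 1) x 2^6 = 64
  Digit '0' (value 0) x 2^5 = 0
  Digit '0' (value 0) x 2^4 = 0
  Digit '0' (value 0) x 2^3 = 0
  Digit '1' (value 1) x 2^2 = 4
  Digit '0' (value 0) x 2^1 = 0
  Digit '0' (value 0) x 2^0 = 0
Sum = 5060

5060


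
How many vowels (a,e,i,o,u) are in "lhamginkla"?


Input: lhamginkla
Checking each character:
  'l' at position 0: consonant
  'h' at position 1: consonant
  'a' at position 2: vowel (running total: 1)
  'm' at position 3: consonant
  'g' at position 4: consonant
  'i' at position 5: vowel (running total: 2)
  'n' at position 6: consonant
  'k' at position 7: consonant
  'l' at position 8: consonant
  'a' at position 9: vowel (running total: 3)
Total vowels: 3

3


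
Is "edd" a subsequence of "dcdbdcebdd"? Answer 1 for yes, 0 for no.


Check if "edd" is a subsequence of "dcdbdcebdd"
Greedy scan:
  Position 0 ('d'): no match needed
  Position 1 ('c'): no match needed
  Position 2 ('d'): no match needed
  Position 3 ('b'): no match needed
  Position 4 ('d'): no match needed
  Position 5 ('c'): no match needed
  Position 6 ('e'): matches sub[0] = 'e'
  Position 7 ('b'): no match needed
  Position 8 ('d'): matches sub[1] = 'd'
  Position 9 ('d'): matches sub[2] = 'd'
All 3 characters matched => is a subsequence

1


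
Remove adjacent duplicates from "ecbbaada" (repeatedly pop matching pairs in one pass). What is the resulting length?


Input: ecbbaada
Stack-based adjacent duplicate removal:
  Read 'e': push. Stack: e
  Read 'c': push. Stack: ec
  Read 'b': push. Stack: ecb
  Read 'b': matches stack top 'b' => pop. Stack: ec
  Read 'a': push. Stack: eca
  Read 'a': matches stack top 'a' => pop. Stack: ec
  Read 'd': push. Stack: ecd
  Read 'a': push. Stack: ecda
Final stack: "ecda" (length 4)

4


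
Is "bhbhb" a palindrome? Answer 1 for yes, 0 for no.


Input: bhbhb
Reversed: bhbhb
  Compare pos 0 ('b') with pos 4 ('b'): match
  Compare pos 1 ('h') with pos 3 ('h'): match
Result: palindrome

1


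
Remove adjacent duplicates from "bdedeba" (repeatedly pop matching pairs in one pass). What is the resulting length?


Input: bdedeba
Stack-based adjacent duplicate removal:
  Read 'b': push. Stack: b
  Read 'd': push. Stack: bd
  Read 'e': push. Stack: bde
  Read 'd': push. Stack: bded
  Read 'e': push. Stack: bdede
  Read 'b': push. Stack: bdedeb
  Read 'a': push. Stack: bdedeba
Final stack: "bdedeba" (length 7)

7


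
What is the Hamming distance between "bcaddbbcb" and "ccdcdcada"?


Comparing "bcaddbbcb" and "ccdcdcada" position by position:
  Position 0: 'b' vs 'c' => differ
  Position 1: 'c' vs 'c' => same
  Position 2: 'a' vs 'd' => differ
  Position 3: 'd' vs 'c' => differ
  Position 4: 'd' vs 'd' => same
  Position 5: 'b' vs 'c' => differ
  Position 6: 'b' vs 'a' => differ
  Position 7: 'c' vs 'd' => differ
  Position 8: 'b' vs 'a' => differ
Total differences (Hamming distance): 7

7


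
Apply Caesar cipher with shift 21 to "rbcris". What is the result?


Caesar cipher: shift "rbcris" by 21
  'r' (pos 17) + 21 = pos 12 = 'm'
  'b' (pos 1) + 21 = pos 22 = 'w'
  'c' (pos 2) + 21 = pos 23 = 'x'
  'r' (pos 17) + 21 = pos 12 = 'm'
  'i' (pos 8) + 21 = pos 3 = 'd'
  's' (pos 18) + 21 = pos 13 = 'n'
Result: mwxmdn

mwxmdn


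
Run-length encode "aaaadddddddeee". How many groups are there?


Input: aaaadddddddeee
Scanning for consecutive runs:
  Group 1: 'a' x 4 (positions 0-3)
  Group 2: 'd' x 7 (positions 4-10)
  Group 3: 'e' x 3 (positions 11-13)
Total groups: 3

3


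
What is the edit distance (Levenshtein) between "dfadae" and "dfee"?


Computing edit distance: "dfadae" -> "dfee"
DP table:
           d    f    e    e
      0    1    2    3    4
  d   1    0    1    2    3
  f   2    1    0    1    2
  a   3    2    1    1    2
  d   4    3    2    2    2
  a   5    4    3    3    3
  e   6    5    4    3    3
Edit distance = dp[6][4] = 3

3


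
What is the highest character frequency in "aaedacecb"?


Input: aaedacecb
Character counts:
  'a': 3
  'b': 1
  'c': 2
  'd': 1
  'e': 2
Maximum frequency: 3

3


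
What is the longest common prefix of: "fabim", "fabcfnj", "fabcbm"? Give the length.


Words: fabim, fabcfnj, fabcbm
  Position 0: all 'f' => match
  Position 1: all 'a' => match
  Position 2: all 'b' => match
  Position 3: ('i', 'c', 'c') => mismatch, stop
LCP = "fab" (length 3)

3


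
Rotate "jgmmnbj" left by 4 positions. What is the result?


Input: "jgmmnbj", rotate left by 4
First 4 characters: "jgmm"
Remaining characters: "nbj"
Concatenate remaining + first: "nbj" + "jgmm" = "nbjjgmm"

nbjjgmm


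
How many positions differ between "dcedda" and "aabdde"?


Comparing "dcedda" and "aabdde" position by position:
  Position 0: 'd' vs 'a' => DIFFER
  Position 1: 'c' vs 'a' => DIFFER
  Position 2: 'e' vs 'b' => DIFFER
  Position 3: 'd' vs 'd' => same
  Position 4: 'd' vs 'd' => same
  Position 5: 'a' vs 'e' => DIFFER
Positions that differ: 4

4


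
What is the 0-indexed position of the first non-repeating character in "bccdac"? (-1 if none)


Input: bccdac
Character frequencies:
  'a': 1
  'b': 1
  'c': 3
  'd': 1
Scanning left to right for freq == 1:
  Position 0 ('b'): unique! => answer = 0

0


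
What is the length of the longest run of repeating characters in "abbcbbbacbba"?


Input: "abbcbbbacbba"
Scanning for longest run:
  Position 1 ('b'): new char, reset run to 1
  Position 2 ('b'): continues run of 'b', length=2
  Position 3 ('c'): new char, reset run to 1
  Position 4 ('b'): new char, reset run to 1
  Position 5 ('b'): continues run of 'b', length=2
  Position 6 ('b'): continues run of 'b', length=3
  Position 7 ('a'): new char, reset run to 1
  Position 8 ('c'): new char, reset run to 1
  Position 9 ('b'): new char, reset run to 1
  Position 10 ('b'): continues run of 'b', length=2
  Position 11 ('a'): new char, reset run to 1
Longest run: 'b' with length 3

3


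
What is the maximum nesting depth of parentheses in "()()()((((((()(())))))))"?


Input: "()()()((((((()(())))))))"
Tracking depth:
  Position 0 '(': depth becomes 1
  Position 1 ')': depth becomes 0
  Position 2 '(': depth becomes 1
  Position 3 ')': depth becomes 0
  Position 4 '(': depth becomes 1
  Position 5 ')': depth becomes 0
  Position 6 '(': depth becomes 1
  Position 7 '(': depth becomes 2
  Position 8 '(': depth becomes 3
  Position 9 '(': depth becomes 4
  Position 10 '(': depth becomes 5
  Position 11 '(': depth becomes 6
  Position 12 '(': depth becomes 7
  Position 13 ')': depth becomes 6
  Position 14 '(': depth becomes 7
  Position 15 '(': depth becomes 8
  Position 16 ')': depth becomes 7
  Position 17 ')': depth becomes 6
  Position 18 ')': depth becomes 5
  Position 19 ')': depth becomes 4
  Position 20 ')': depth becomes 3
  Position 21 ')': depth becomes 2
  Position 22 ')': depth becomes 1
  Position 23 ')': depth becomes 0
Maximum depth reached: 8

8


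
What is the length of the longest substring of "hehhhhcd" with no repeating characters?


Input: "hehhhhcd"
Sliding window (track last position of each char):
  Position 0 ('h'): window [0,0] length 1 -- new best
  Position 1 ('e'): window [0,1] length 2 -- new best
  Position 2 ('h'): repeat (last at 0), move window start to 1
  Position 2 ('h'): window [1,2] length 2
  Position 3 ('h'): repeat (last at 2), move window start to 3
  Position 3 ('h'): window [3,3] length 1
  Position 4 ('h'): repeat (last at 3), move window start to 4
  Position 4 ('h'): window [4,4] length 1
  Position 5 ('h'): repeat (last at 4), move window start to 5
  Position 5 ('h'): window [5,5] length 1
  Position 6 ('c'): window [5,6] length 2
  Position 7 ('d'): window [5,7] length 3 -- new best
Longest substring with no repeats: "hcd" with length 3

3


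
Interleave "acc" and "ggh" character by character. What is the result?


Interleaving "acc" and "ggh":
  Position 0: 'a' from first, 'g' from second => "ag"
  Position 1: 'c' from first, 'g' from second => "cg"
  Position 2: 'c' from first, 'h' from second => "ch"
Result: agcgch

agcgch


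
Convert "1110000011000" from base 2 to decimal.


Input: "1110000011000" in base 2
Positional expansion:
  Digit '1' (value 1) x 2^12 = 4096
  Digit '1' (value 1) x 2^11 = 2048
  Digit '1' (value 1) x 2^10 = 1024
  Digit '0' (value 0) x 2^9 = 0
  Digit '0' (value 0) x 2^8 = 0
  Digit '0' (value 0) x 2^7 = 0
  Digit '0' (value 0) x 2^6 = 0
  Digit '0' (value 0) x 2^5 = 0
  Digit '1' (value 1) x 2^4 = 16
  Digit '1' (value 1) x 2^3 = 8
  Digit '0' (value 0) x 2^2 = 0
  Digit '0' (value 0) x 2^1 = 0
  Digit '0' (value 0) x 2^0 = 0
Sum = 7192

7192


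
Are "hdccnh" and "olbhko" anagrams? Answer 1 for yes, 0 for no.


Strings: "hdccnh", "olbhko"
Sorted first:  ccdhhn
Sorted second: bhkloo
Differ at position 0: 'c' vs 'b' => not anagrams

0


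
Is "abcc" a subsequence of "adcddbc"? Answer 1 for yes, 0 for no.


Check if "abcc" is a subsequence of "adcddbc"
Greedy scan:
  Position 0 ('a'): matches sub[0] = 'a'
  Position 1 ('d'): no match needed
  Position 2 ('c'): no match needed
  Position 3 ('d'): no match needed
  Position 4 ('d'): no match needed
  Position 5 ('b'): matches sub[1] = 'b'
  Position 6 ('c'): matches sub[2] = 'c'
Only matched 3/4 characters => not a subsequence

0


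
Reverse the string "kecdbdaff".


Input: kecdbdaff
Reading characters right to left:
  Position 8: 'f'
  Position 7: 'f'
  Position 6: 'a'
  Position 5: 'd'
  Position 4: 'b'
  Position 3: 'd'
  Position 2: 'c'
  Position 1: 'e'
  Position 0: 'k'
Reversed: ffadbdcek

ffadbdcek


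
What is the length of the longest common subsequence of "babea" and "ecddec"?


LCS of "babea" and "ecddec"
DP table:
           e    c    d    d    e    c
      0    0    0    0    0    0    0
  b   0    0    0    0    0    0    0
  a   0    0    0    0    0    0    0
  b   0    0    0    0    0    0    0
  e   0    1    1    1    1    1    1
  a   0    1    1    1    1    1    1
LCS length = dp[5][6] = 1

1


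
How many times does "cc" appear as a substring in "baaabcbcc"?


Searching for "cc" in "baaabcbcc"
Scanning each position:
  Position 0: "ba" => no
  Position 1: "aa" => no
  Position 2: "aa" => no
  Position 3: "ab" => no
  Position 4: "bc" => no
  Position 5: "cb" => no
  Position 6: "bc" => no
  Position 7: "cc" => MATCH
Total occurrences: 1

1


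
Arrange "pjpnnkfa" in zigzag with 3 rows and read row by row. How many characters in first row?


Zigzag "pjpnnkfa" into 3 rows:
Placing characters:
  'p' => row 0
  'j' => row 1
  'p' => row 2
  'n' => row 1
  'n' => row 0
  'k' => row 1
  'f' => row 2
  'a' => row 1
Rows:
  Row 0: "pn"
  Row 1: "jnka"
  Row 2: "pf"
First row length: 2

2


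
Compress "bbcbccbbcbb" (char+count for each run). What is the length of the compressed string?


Input: bbcbccbbcbb
Runs:
  'b' x 2 => "b2"
  'c' x 1 => "c1"
  'b' x 1 => "b1"
  'c' x 2 => "c2"
  'b' x 2 => "b2"
  'c' x 1 => "c1"
  'b' x 2 => "b2"
Compressed: "b2c1b1c2b2c1b2"
Compressed length: 14

14


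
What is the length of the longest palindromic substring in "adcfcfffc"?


Input: "adcfcfffc"
Checking substrings for palindromes:
  [4:9] "cfffc" (len 5) => palindrome
  [2:5] "cfc" (len 3) => palindrome
  [3:6] "fcf" (len 3) => palindrome
  [5:8] "fff" (len 3) => palindrome
  [5:7] "ff" (len 2) => palindrome
  [6:8] "ff" (len 2) => palindrome
Longest palindromic substring: "cfffc" with length 5

5


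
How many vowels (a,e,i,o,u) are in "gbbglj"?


Input: gbbglj
Checking each character:
  'g' at position 0: consonant
  'b' at position 1: consonant
  'b' at position 2: consonant
  'g' at position 3: consonant
  'l' at position 4: consonant
  'j' at position 5: consonant
Total vowels: 0

0


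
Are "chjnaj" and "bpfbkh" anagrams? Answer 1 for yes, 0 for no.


Strings: "chjnaj", "bpfbkh"
Sorted first:  achjjn
Sorted second: bbfhkp
Differ at position 0: 'a' vs 'b' => not anagrams

0


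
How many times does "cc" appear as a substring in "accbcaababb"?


Searching for "cc" in "accbcaababb"
Scanning each position:
  Position 0: "ac" => no
  Position 1: "cc" => MATCH
  Position 2: "cb" => no
  Position 3: "bc" => no
  Position 4: "ca" => no
  Position 5: "aa" => no
  Position 6: "ab" => no
  Position 7: "ba" => no
  Position 8: "ab" => no
  Position 9: "bb" => no
Total occurrences: 1

1


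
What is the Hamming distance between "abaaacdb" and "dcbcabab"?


Comparing "abaaacdb" and "dcbcabab" position by position:
  Position 0: 'a' vs 'd' => differ
  Position 1: 'b' vs 'c' => differ
  Position 2: 'a' vs 'b' => differ
  Position 3: 'a' vs 'c' => differ
  Position 4: 'a' vs 'a' => same
  Position 5: 'c' vs 'b' => differ
  Position 6: 'd' vs 'a' => differ
  Position 7: 'b' vs 'b' => same
Total differences (Hamming distance): 6

6
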